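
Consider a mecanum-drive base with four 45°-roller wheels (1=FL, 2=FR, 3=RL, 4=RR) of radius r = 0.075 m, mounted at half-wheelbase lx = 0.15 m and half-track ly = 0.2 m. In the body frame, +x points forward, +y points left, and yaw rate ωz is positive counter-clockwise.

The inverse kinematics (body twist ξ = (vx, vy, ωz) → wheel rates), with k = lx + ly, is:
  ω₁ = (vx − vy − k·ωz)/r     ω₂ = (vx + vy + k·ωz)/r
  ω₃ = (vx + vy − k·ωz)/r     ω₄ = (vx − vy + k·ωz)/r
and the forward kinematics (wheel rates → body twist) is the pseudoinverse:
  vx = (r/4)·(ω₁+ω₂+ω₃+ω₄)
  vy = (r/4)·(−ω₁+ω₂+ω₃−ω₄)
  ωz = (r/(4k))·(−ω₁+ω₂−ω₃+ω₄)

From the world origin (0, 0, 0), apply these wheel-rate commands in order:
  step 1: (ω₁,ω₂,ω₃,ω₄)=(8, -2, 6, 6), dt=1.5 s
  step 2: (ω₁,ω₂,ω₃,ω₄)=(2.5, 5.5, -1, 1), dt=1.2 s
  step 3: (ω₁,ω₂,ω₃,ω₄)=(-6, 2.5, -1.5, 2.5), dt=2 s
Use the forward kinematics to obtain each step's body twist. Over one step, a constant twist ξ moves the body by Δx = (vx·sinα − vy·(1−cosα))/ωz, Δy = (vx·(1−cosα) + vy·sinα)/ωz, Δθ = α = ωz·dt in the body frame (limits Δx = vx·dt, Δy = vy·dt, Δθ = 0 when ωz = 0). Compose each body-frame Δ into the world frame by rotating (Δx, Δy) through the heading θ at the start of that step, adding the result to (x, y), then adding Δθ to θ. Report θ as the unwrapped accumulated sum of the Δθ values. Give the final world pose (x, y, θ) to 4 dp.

step 1: ξ=(vx,vy,ωz)=(0.3375, -0.1875, -0.5357), dt=1.5 → body Δ=(0.3464, -0.4446, -0.8036) → world pose (0.3464, -0.4446, -0.8036)
step 2: ξ=(vx,vy,ωz)=(0.1500, 0.0187, 0.2679), dt=1.2 → body Δ=(0.1733, 0.0508, 0.3214) → world pose (0.5033, -0.5341, -0.4821)
step 3: ξ=(vx,vy,ωz)=(-0.0469, 0.0844, 0.6696), dt=2.0 → body Δ=(-0.1652, 0.0687, 1.3393) → world pose (0.3888, -0.3967, 0.8571)

(0.3888, -0.3967, 0.8571)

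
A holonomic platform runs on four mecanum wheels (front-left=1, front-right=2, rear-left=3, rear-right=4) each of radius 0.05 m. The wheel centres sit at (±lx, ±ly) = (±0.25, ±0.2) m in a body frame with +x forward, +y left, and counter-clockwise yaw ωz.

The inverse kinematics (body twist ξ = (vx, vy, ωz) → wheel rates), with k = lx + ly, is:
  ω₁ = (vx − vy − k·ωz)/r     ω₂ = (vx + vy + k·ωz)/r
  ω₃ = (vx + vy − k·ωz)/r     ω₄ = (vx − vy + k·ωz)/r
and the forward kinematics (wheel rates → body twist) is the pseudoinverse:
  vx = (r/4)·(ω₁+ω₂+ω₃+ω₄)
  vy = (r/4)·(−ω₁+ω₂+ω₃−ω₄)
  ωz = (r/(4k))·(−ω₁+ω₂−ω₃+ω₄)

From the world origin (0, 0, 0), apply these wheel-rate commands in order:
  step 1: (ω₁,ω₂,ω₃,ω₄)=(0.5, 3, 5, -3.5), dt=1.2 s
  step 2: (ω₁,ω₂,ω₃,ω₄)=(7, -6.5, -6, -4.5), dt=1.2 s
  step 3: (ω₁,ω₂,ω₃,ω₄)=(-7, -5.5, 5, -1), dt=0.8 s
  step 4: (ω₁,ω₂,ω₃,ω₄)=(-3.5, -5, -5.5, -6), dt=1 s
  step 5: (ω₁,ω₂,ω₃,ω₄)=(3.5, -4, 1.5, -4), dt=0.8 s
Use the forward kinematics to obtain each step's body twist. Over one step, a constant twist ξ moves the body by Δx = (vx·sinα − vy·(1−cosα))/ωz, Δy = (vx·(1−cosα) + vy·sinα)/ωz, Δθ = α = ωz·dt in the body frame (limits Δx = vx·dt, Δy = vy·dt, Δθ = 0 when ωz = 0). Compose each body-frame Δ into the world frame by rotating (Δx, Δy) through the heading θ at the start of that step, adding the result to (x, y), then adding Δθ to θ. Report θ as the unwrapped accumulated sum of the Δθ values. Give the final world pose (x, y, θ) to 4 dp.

step 1: ξ=(vx,vy,ωz)=(0.0625, 0.1375, -0.1667), dt=1.2 → body Δ=(0.0909, 0.1564, -0.2000) → world pose (0.0909, 0.1564, -0.2000)
step 2: ξ=(vx,vy,ωz)=(-0.1250, -0.1875, -0.3333), dt=1.2 → body Δ=(-0.1904, -0.1894, -0.4000) → world pose (-0.1333, 0.0086, -0.6000)
step 3: ξ=(vx,vy,ωz)=(-0.1063, 0.0938, -0.1250), dt=0.8 → body Δ=(-0.0811, 0.0791, -0.1000) → world pose (-0.1556, 0.1197, -0.7000)
step 4: ξ=(vx,vy,ωz)=(-0.2500, -0.0125, -0.0556), dt=1.0 → body Δ=(-0.2502, -0.0056, -0.0556) → world pose (-0.3506, 0.2766, -0.7556)
step 5: ξ=(vx,vy,ωz)=(-0.0375, -0.0250, -0.3611), dt=0.8 → body Δ=(-0.0325, -0.0154, -0.2889) → world pose (-0.3847, 0.2877, -1.0444)

(-0.3847, 0.2877, -1.0444)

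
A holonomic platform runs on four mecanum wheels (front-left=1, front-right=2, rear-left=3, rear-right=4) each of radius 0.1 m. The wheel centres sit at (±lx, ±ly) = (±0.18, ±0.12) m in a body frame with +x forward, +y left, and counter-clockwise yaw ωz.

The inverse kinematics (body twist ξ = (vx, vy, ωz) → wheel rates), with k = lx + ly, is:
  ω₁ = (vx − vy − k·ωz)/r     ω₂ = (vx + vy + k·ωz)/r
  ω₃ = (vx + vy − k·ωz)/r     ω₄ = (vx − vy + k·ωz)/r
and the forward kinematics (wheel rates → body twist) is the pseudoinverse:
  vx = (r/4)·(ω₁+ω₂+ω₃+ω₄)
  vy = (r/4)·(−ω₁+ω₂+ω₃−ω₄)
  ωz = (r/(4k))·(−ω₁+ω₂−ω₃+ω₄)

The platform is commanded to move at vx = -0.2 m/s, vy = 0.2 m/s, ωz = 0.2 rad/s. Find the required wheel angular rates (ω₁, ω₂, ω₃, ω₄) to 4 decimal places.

k = lx + ly = 0.18 + 0.12 = 0.3000;  k·ωz = 0.3000·0.2 = 0.0600
ω₁ (FL) = (vx − vy − k·ωz)/r = -0.4600/0.1 = -4.6000
ω₂ (FR) = (vx + vy + k·ωz)/r = 0.0600/0.1 = 0.6000
ω₃ (RL) = (vx + vy − k·ωz)/r = -0.0600/0.1 = -0.6000
ω₄ (RR) = (vx − vy + k·ωz)/r = -0.3400/0.1 = -3.4000

(-4.6000, 0.6000, -0.6000, -3.4000)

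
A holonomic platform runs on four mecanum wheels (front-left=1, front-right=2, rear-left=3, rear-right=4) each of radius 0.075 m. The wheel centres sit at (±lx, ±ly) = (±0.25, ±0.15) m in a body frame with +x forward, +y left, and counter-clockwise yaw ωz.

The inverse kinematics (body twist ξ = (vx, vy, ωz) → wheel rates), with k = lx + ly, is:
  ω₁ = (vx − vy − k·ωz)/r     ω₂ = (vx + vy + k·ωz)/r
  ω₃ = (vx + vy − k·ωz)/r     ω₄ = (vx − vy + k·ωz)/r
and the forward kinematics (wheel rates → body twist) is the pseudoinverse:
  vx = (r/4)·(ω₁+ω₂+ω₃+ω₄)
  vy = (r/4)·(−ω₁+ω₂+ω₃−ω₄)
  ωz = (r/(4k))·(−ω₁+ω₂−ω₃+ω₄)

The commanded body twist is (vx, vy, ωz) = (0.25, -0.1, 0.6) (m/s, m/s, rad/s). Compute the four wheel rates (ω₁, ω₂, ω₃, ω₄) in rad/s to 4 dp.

k = lx + ly = 0.25 + 0.15 = 0.4000;  k·ωz = 0.4000·0.6 = 0.2400
ω₁ (FL) = (vx − vy − k·ωz)/r = 0.1100/0.075 = 1.4667
ω₂ (FR) = (vx + vy + k·ωz)/r = 0.3900/0.075 = 5.2000
ω₃ (RL) = (vx + vy − k·ωz)/r = -0.0900/0.075 = -1.2000
ω₄ (RR) = (vx − vy + k·ωz)/r = 0.5900/0.075 = 7.8667

(1.4667, 5.2000, -1.2000, 7.8667)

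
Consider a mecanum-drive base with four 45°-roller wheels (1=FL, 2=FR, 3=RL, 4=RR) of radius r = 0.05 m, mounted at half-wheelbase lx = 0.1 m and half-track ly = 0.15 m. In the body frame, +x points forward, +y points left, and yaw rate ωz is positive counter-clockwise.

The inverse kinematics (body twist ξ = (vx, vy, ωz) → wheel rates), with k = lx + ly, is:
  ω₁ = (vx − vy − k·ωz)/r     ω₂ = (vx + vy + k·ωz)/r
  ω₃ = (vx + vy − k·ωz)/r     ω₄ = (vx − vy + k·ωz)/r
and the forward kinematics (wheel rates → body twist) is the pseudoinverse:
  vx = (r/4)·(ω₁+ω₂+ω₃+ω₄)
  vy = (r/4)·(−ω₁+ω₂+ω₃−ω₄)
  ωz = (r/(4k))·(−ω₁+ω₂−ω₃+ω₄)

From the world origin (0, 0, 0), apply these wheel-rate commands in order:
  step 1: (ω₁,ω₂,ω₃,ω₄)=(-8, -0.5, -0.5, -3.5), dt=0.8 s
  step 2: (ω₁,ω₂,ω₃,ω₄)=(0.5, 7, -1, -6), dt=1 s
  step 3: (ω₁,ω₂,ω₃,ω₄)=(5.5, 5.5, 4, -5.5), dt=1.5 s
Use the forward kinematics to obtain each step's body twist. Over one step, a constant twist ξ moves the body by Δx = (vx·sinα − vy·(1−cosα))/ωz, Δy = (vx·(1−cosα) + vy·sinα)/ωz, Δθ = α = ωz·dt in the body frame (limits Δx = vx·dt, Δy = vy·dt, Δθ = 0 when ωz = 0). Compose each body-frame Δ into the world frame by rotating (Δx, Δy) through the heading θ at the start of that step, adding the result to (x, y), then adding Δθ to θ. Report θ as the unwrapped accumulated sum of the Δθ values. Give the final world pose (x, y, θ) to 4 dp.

(0.0325, 0.3908, -0.4575)

step 1: ξ=(vx,vy,ωz)=(-0.1562, 0.1313, 0.2250), dt=0.8 → body Δ=(-0.1338, 0.0932, 0.1800) → world pose (-0.1338, 0.0932, 0.1800)
step 2: ξ=(vx,vy,ωz)=(0.0062, 0.1438, 0.0750), dt=1.0 → body Δ=(0.0009, 0.1438, 0.0750) → world pose (-0.1587, 0.2349, 0.2550)
step 3: ξ=(vx,vy,ωz)=(0.1188, 0.1188, -0.4750), dt=1.5 → body Δ=(0.2242, 0.1026, -0.7125) → world pose (0.0325, 0.3908, -0.4575)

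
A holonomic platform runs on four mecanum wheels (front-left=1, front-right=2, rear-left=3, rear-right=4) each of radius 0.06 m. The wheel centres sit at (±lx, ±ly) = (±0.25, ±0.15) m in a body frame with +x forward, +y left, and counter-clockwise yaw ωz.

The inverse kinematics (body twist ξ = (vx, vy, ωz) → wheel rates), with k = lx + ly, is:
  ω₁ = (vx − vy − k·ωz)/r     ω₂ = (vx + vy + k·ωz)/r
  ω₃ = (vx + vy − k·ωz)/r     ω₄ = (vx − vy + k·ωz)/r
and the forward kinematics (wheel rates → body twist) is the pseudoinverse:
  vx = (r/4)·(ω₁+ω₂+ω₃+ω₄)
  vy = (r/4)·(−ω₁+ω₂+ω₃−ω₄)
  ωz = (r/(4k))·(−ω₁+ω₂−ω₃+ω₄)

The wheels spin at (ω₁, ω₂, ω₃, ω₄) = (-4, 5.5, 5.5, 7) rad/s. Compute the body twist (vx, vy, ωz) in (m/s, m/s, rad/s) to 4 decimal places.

k = lx + ly = 0.25 + 0.15 = 0.4000
ω₁+ω₂+ω₃+ω₄ = 14.0000  →  vx = (0.06/4)·14.0000 = 0.2100
−ω₁+ω₂+ω₃−ω₄ = 8.0000  →  vy = (0.06/4)·8.0000 = 0.1200
−ω₁+ω₂−ω₃+ω₄ = 11.0000  →  ωz = (0.06/1.6000)·11.0000 = 0.4125

(0.2100, 0.1200, 0.4125)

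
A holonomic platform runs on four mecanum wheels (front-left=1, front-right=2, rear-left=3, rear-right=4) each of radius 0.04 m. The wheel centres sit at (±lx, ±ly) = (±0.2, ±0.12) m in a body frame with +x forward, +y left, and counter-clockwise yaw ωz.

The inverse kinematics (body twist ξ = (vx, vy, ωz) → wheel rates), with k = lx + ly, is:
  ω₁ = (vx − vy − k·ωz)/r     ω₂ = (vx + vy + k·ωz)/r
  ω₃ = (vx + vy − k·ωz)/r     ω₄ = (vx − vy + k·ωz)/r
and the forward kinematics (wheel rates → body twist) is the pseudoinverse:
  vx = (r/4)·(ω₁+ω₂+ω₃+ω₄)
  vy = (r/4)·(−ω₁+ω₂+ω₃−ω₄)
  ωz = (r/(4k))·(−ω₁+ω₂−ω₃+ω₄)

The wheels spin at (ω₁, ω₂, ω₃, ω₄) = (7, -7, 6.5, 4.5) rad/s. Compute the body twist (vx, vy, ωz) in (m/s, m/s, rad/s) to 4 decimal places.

(0.1100, -0.1200, -0.5000)

k = lx + ly = 0.2 + 0.12 = 0.3200
ω₁+ω₂+ω₃+ω₄ = 11.0000  →  vx = (0.04/4)·11.0000 = 0.1100
−ω₁+ω₂+ω₃−ω₄ = -12.0000  →  vy = (0.04/4)·-12.0000 = -0.1200
−ω₁+ω₂−ω₃+ω₄ = -16.0000  →  ωz = (0.04/1.2800)·-16.0000 = -0.5000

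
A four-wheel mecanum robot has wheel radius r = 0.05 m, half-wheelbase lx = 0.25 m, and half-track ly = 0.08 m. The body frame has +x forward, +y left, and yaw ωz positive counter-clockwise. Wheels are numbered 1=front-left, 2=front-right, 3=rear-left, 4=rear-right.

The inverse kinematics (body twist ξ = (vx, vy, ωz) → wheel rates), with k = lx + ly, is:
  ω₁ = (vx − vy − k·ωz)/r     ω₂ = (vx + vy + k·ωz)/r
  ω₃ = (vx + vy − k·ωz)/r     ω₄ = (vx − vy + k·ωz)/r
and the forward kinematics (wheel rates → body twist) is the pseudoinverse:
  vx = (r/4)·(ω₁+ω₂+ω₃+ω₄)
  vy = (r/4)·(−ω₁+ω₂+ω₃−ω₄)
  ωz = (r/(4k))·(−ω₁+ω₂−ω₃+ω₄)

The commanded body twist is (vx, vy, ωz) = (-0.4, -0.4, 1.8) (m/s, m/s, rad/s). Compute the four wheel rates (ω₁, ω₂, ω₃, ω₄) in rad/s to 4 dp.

(-11.8800, -4.1200, -27.8800, 11.8800)

k = lx + ly = 0.25 + 0.08 = 0.3300;  k·ωz = 0.3300·1.8 = 0.5940
ω₁ (FL) = (vx − vy − k·ωz)/r = -0.5940/0.05 = -11.8800
ω₂ (FR) = (vx + vy + k·ωz)/r = -0.2060/0.05 = -4.1200
ω₃ (RL) = (vx + vy − k·ωz)/r = -1.3940/0.05 = -27.8800
ω₄ (RR) = (vx − vy + k·ωz)/r = 0.5940/0.05 = 11.8800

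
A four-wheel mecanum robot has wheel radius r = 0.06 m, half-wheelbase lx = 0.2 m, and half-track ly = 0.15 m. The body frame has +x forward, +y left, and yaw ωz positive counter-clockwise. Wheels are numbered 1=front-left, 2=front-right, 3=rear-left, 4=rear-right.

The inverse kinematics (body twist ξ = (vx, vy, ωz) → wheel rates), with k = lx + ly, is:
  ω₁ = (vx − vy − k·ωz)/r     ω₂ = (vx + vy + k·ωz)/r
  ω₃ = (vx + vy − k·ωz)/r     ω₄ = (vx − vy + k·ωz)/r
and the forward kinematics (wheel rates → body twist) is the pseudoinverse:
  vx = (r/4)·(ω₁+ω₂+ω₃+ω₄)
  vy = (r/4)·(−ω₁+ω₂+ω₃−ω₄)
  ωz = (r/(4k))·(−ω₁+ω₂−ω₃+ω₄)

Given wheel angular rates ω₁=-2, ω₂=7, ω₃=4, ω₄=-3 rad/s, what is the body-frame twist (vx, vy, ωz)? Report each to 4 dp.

(0.0900, 0.2400, 0.0857)

k = lx + ly = 0.2 + 0.15 = 0.3500
ω₁+ω₂+ω₃+ω₄ = 6.0000  →  vx = (0.06/4)·6.0000 = 0.0900
−ω₁+ω₂+ω₃−ω₄ = 16.0000  →  vy = (0.06/4)·16.0000 = 0.2400
−ω₁+ω₂−ω₃+ω₄ = 2.0000  →  ωz = (0.06/1.4000)·2.0000 = 0.0857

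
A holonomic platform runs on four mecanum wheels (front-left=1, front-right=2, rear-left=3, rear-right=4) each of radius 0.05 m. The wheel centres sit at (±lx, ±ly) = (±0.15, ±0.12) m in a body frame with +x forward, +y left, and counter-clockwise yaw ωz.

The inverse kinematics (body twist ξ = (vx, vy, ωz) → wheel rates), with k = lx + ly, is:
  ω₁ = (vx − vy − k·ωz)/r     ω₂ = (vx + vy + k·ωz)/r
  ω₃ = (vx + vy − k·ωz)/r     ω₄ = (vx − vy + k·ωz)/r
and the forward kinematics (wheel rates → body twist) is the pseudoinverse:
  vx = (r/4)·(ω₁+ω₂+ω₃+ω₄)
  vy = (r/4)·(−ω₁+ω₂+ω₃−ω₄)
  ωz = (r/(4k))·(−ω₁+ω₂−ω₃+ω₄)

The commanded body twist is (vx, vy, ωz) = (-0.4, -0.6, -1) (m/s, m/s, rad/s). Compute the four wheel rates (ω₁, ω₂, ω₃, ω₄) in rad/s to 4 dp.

k = lx + ly = 0.15 + 0.12 = 0.2700;  k·ωz = 0.2700·-1 = -0.2700
ω₁ (FL) = (vx − vy − k·ωz)/r = 0.4700/0.05 = 9.4000
ω₂ (FR) = (vx + vy + k·ωz)/r = -1.2700/0.05 = -25.4000
ω₃ (RL) = (vx + vy − k·ωz)/r = -0.7300/0.05 = -14.6000
ω₄ (RR) = (vx − vy + k·ωz)/r = -0.0700/0.05 = -1.4000

(9.4000, -25.4000, -14.6000, -1.4000)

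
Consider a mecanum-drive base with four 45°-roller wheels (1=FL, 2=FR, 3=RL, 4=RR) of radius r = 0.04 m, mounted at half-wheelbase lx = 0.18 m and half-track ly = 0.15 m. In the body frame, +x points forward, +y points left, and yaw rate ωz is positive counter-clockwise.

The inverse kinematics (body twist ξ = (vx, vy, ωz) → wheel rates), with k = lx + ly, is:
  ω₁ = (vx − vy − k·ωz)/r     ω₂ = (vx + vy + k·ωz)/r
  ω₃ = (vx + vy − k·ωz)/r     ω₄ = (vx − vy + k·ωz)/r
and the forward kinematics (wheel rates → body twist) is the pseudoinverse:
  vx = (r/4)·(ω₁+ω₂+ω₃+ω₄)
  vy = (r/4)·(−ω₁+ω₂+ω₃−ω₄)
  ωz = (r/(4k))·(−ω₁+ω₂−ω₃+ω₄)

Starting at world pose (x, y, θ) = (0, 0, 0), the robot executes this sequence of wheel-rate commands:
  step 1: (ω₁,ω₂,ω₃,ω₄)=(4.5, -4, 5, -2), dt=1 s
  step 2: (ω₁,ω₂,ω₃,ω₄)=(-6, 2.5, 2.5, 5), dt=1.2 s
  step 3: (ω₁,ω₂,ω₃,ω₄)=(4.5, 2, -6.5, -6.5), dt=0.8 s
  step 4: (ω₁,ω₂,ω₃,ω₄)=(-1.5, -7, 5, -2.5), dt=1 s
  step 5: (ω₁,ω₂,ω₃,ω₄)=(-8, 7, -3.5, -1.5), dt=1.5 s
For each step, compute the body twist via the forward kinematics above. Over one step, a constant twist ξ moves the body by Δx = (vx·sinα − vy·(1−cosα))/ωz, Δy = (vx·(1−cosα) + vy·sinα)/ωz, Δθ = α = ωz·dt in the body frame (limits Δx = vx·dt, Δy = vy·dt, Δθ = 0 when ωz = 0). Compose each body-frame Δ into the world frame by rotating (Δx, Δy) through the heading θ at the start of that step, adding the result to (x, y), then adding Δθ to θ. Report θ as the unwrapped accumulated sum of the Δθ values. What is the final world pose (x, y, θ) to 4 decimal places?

step 1: ξ=(vx,vy,ωz)=(0.0350, -0.0150, -0.4697), dt=1.0 → body Δ=(0.0303, -0.0225, -0.4697) → world pose (0.0303, -0.0225, -0.4697)
step 2: ξ=(vx,vy,ωz)=(0.0400, 0.0600, 0.3333), dt=1.2 → body Δ=(0.0325, 0.0796, 0.4000) → world pose (0.0953, 0.0337, -0.0697)
step 3: ξ=(vx,vy,ωz)=(-0.0650, -0.0250, -0.0758), dt=0.8 → body Δ=(-0.0526, -0.0184, -0.0606) → world pose (0.0416, 0.0190, -0.1303)
step 4: ξ=(vx,vy,ωz)=(-0.0600, 0.0200, -0.3939), dt=1.0 → body Δ=(-0.0546, 0.0312, -0.3939) → world pose (-0.0085, 0.0570, -0.5242)
step 5: ξ=(vx,vy,ωz)=(-0.0600, 0.1300, 0.5152), dt=1.5 → body Δ=(-0.1530, 0.1431, 0.7727) → world pose (-0.0693, 0.2574, 0.2485)

(-0.0693, 0.2574, 0.2485)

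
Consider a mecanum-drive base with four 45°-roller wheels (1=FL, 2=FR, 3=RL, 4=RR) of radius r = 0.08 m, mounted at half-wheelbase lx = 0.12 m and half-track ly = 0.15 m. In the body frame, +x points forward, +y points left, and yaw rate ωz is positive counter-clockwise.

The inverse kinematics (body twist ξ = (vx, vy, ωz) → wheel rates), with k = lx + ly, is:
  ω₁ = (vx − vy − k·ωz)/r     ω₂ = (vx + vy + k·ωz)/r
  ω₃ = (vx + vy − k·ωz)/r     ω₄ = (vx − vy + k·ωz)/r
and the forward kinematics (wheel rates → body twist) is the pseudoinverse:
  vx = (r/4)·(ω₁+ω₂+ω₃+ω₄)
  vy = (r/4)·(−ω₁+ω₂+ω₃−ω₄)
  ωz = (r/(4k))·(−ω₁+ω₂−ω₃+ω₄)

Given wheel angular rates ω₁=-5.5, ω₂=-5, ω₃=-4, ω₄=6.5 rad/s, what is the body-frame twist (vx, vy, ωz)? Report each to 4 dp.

(-0.1600, -0.2000, 0.8148)

k = lx + ly = 0.12 + 0.15 = 0.2700
ω₁+ω₂+ω₃+ω₄ = -8.0000  →  vx = (0.08/4)·-8.0000 = -0.1600
−ω₁+ω₂+ω₃−ω₄ = -10.0000  →  vy = (0.08/4)·-10.0000 = -0.2000
−ω₁+ω₂−ω₃+ω₄ = 11.0000  →  ωz = (0.08/1.0800)·11.0000 = 0.8148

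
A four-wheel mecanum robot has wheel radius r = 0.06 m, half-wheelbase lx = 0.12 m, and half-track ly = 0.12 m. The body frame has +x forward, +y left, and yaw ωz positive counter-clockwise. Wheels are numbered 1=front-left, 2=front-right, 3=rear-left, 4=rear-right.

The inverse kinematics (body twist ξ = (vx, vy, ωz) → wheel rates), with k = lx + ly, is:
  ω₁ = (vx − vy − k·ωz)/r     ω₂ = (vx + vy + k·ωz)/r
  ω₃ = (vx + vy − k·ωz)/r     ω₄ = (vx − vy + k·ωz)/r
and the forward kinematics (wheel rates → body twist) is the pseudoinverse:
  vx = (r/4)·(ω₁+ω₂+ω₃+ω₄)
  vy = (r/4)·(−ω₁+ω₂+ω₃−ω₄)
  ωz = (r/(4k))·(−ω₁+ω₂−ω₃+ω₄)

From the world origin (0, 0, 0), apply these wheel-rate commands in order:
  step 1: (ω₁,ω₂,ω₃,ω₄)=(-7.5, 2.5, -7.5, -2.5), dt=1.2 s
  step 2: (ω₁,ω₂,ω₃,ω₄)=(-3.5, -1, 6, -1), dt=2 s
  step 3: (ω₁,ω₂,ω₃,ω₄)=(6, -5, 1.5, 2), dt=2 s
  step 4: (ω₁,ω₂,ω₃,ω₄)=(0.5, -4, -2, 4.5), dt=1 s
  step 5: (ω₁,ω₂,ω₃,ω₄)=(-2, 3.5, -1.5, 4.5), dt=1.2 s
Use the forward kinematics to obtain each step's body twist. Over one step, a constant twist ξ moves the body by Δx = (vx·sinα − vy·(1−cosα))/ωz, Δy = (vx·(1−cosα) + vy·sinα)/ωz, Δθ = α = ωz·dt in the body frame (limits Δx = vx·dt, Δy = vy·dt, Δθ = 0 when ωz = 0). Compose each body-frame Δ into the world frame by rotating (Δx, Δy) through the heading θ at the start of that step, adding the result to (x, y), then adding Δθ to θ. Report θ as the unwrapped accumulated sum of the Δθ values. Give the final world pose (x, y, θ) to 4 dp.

(-0.4083, -0.3390, 0.2375)

step 1: ξ=(vx,vy,ωz)=(-0.2250, 0.0750, 0.9375), dt=1.2 → body Δ=(-0.2621, -0.0643, 1.1250) → world pose (-0.2621, -0.0643, 1.1250)
step 2: ξ=(vx,vy,ωz)=(0.0075, 0.1425, -0.2812), dt=2.0 → body Δ=(0.0923, 0.2661, -0.5625) → world pose (-0.4624, 0.1337, 0.5625)
step 3: ξ=(vx,vy,ωz)=(0.0675, -0.1725, -0.6562), dt=2.0 → body Δ=(-0.0963, -0.3307, -1.3125) → world pose (-0.3674, -0.1974, -0.7500)
step 4: ξ=(vx,vy,ωz)=(-0.0150, -0.1650, 0.1250), dt=1.0 → body Δ=(-0.0047, -0.1655, 0.1250) → world pose (-0.4836, -0.3154, -0.6250)
step 5: ξ=(vx,vy,ωz)=(0.0675, -0.0075, 0.7188), dt=1.2 → body Δ=(0.0750, 0.0249, 0.8625) → world pose (-0.4083, -0.3390, 0.2375)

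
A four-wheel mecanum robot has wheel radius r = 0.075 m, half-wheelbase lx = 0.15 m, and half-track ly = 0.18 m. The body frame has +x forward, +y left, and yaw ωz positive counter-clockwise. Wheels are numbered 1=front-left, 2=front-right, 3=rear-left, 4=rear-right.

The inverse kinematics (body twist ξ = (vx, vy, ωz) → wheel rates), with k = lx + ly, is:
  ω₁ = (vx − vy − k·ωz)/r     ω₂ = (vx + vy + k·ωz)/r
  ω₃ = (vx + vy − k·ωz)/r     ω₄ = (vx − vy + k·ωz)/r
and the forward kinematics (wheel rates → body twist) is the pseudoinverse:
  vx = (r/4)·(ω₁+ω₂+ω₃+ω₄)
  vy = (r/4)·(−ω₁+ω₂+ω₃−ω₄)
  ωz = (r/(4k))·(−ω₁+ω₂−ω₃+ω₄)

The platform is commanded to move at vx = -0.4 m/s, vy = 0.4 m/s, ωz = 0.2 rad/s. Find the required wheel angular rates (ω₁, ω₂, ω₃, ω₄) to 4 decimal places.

(-11.5467, 0.8800, -0.8800, -9.7867)

k = lx + ly = 0.15 + 0.18 = 0.3300;  k·ωz = 0.3300·0.2 = 0.0660
ω₁ (FL) = (vx − vy − k·ωz)/r = -0.8660/0.075 = -11.5467
ω₂ (FR) = (vx + vy + k·ωz)/r = 0.0660/0.075 = 0.8800
ω₃ (RL) = (vx + vy − k·ωz)/r = -0.0660/0.075 = -0.8800
ω₄ (RR) = (vx − vy + k·ωz)/r = -0.7340/0.075 = -9.7867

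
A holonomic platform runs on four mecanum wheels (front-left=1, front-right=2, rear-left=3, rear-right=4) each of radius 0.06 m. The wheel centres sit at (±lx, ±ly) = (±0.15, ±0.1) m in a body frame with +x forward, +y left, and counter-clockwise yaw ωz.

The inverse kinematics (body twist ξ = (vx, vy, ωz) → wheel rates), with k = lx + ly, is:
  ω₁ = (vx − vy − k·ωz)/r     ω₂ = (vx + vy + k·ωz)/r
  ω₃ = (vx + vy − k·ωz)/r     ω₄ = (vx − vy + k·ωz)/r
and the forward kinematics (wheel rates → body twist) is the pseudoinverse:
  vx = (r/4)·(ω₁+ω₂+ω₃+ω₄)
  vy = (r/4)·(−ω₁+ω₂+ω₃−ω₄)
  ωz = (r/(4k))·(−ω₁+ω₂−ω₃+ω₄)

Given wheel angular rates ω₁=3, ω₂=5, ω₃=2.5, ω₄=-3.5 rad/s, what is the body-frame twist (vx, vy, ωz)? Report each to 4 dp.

(0.1050, 0.1200, -0.2400)

k = lx + ly = 0.15 + 0.1 = 0.2500
ω₁+ω₂+ω₃+ω₄ = 7.0000  →  vx = (0.06/4)·7.0000 = 0.1050
−ω₁+ω₂+ω₃−ω₄ = 8.0000  →  vy = (0.06/4)·8.0000 = 0.1200
−ω₁+ω₂−ω₃+ω₄ = -4.0000  →  ωz = (0.06/1.0000)·-4.0000 = -0.2400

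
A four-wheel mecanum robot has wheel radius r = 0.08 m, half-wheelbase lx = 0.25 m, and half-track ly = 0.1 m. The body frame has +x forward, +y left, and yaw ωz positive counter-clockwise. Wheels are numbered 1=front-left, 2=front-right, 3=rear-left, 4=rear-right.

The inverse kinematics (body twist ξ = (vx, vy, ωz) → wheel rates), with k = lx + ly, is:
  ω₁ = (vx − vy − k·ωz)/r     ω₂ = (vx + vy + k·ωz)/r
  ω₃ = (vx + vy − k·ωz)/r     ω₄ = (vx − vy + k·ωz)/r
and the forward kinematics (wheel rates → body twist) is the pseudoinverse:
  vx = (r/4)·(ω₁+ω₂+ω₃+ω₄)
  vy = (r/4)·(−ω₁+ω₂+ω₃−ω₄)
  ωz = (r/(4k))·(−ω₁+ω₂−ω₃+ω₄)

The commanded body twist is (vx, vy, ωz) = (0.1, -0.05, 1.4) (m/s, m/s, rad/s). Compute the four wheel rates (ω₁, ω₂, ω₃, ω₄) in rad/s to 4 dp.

k = lx + ly = 0.25 + 0.1 = 0.3500;  k·ωz = 0.3500·1.4 = 0.4900
ω₁ (FL) = (vx − vy − k·ωz)/r = -0.3400/0.08 = -4.2500
ω₂ (FR) = (vx + vy + k·ωz)/r = 0.5400/0.08 = 6.7500
ω₃ (RL) = (vx + vy − k·ωz)/r = -0.4400/0.08 = -5.5000
ω₄ (RR) = (vx − vy + k·ωz)/r = 0.6400/0.08 = 8.0000

(-4.2500, 6.7500, -5.5000, 8.0000)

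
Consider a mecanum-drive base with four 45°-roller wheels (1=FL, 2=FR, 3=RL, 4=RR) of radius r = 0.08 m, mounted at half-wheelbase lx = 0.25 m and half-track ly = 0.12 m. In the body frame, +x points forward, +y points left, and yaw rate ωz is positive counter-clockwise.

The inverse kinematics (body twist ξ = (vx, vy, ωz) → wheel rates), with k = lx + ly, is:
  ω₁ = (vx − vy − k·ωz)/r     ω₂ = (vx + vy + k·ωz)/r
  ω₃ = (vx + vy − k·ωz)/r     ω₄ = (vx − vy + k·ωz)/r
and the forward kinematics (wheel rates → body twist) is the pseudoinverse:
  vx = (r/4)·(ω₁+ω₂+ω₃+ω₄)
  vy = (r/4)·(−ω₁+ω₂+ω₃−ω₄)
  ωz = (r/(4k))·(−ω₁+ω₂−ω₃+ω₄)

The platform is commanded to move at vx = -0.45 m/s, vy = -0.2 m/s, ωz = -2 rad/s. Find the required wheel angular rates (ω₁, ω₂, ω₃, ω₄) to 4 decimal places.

(6.1250, -17.3750, 1.1250, -12.3750)

k = lx + ly = 0.25 + 0.12 = 0.3700;  k·ωz = 0.3700·-2 = -0.7400
ω₁ (FL) = (vx − vy − k·ωz)/r = 0.4900/0.08 = 6.1250
ω₂ (FR) = (vx + vy + k·ωz)/r = -1.3900/0.08 = -17.3750
ω₃ (RL) = (vx + vy − k·ωz)/r = 0.0900/0.08 = 1.1250
ω₄ (RR) = (vx − vy + k·ωz)/r = -0.9900/0.08 = -12.3750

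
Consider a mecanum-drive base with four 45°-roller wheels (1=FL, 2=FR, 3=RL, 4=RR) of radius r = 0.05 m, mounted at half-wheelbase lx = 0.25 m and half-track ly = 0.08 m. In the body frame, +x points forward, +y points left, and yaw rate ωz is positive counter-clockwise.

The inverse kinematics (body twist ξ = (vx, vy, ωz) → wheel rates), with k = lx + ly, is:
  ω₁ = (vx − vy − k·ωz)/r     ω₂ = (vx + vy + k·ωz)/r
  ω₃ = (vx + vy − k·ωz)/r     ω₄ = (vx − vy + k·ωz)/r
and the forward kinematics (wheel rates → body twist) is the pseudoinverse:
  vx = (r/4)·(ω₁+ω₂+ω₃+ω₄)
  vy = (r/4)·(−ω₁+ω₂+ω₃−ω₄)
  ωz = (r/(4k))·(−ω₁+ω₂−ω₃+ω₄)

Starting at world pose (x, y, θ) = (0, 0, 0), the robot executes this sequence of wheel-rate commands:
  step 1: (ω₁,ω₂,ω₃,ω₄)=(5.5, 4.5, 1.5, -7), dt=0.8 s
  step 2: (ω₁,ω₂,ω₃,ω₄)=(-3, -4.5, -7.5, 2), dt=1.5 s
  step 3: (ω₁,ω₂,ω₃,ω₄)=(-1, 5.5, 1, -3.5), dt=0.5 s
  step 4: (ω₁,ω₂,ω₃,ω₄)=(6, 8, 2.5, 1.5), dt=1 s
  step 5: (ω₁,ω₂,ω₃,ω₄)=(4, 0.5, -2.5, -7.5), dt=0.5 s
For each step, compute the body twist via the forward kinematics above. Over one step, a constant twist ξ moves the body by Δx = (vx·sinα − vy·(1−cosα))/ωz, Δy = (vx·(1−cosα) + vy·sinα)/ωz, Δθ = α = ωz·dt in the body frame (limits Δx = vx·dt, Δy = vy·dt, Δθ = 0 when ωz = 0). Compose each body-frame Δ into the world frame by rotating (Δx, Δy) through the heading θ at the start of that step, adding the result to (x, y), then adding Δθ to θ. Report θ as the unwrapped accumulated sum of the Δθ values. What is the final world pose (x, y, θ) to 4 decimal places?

(-0.0232, 0.0381, 0.0814)

step 1: ξ=(vx,vy,ωz)=(0.0563, 0.0938, -0.3598), dt=0.8 → body Δ=(0.0551, 0.0675, -0.2879) → world pose (0.0551, 0.0675, -0.2879)
step 2: ξ=(vx,vy,ωz)=(-0.1625, -0.1375, 0.3030), dt=1.5 → body Δ=(-0.1894, -0.2537, 0.4545) → world pose (-0.1985, -0.1219, 0.1667)
step 3: ξ=(vx,vy,ωz)=(0.0250, 0.1375, 0.0758), dt=0.5 → body Δ=(0.0112, 0.0690, 0.0379) → world pose (-0.1989, -0.0521, 0.2045)
step 4: ξ=(vx,vy,ωz)=(0.2250, 0.0375, 0.0379), dt=1.0 → body Δ=(0.2242, 0.0418, 0.0379) → world pose (0.0122, 0.0344, 0.2424)
step 5: ξ=(vx,vy,ωz)=(-0.0687, 0.0187, -0.3220), dt=0.5 → body Δ=(-0.0335, 0.0121, -0.1610) → world pose (-0.0232, 0.0381, 0.0814)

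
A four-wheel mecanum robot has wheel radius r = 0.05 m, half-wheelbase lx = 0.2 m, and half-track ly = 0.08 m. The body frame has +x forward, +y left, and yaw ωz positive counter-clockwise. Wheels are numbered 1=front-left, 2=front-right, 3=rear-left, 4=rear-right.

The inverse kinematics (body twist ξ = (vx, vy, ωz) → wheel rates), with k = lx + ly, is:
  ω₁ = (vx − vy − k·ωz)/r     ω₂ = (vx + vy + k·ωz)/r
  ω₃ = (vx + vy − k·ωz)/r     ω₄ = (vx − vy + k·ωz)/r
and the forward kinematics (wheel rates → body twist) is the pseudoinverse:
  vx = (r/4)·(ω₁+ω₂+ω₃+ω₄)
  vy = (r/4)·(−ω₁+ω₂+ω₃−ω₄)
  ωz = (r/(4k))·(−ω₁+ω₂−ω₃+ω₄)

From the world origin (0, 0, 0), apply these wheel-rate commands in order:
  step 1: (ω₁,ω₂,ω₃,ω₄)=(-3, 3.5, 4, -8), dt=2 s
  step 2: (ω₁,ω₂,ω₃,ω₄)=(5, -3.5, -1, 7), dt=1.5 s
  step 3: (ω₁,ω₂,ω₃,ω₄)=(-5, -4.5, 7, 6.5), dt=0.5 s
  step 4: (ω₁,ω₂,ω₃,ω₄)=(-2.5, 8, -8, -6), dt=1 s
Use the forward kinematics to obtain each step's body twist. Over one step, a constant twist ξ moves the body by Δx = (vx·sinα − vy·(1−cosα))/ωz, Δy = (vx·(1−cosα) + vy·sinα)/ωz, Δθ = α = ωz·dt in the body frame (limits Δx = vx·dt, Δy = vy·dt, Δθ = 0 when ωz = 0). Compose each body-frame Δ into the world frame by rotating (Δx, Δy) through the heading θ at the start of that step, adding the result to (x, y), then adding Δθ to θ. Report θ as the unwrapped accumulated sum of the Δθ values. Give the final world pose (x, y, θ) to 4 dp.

step 1: ξ=(vx,vy,ωz)=(-0.0438, 0.2313, -0.2455), dt=2.0 → body Δ=(0.0273, 0.4652, -0.4911) → world pose (0.0273, 0.4652, -0.4911)
step 2: ξ=(vx,vy,ωz)=(0.0938, -0.2063, -0.0223), dt=1.5 → body Δ=(0.1354, -0.3117, -0.0335) → world pose (-0.0003, 0.1265, -0.5246)
step 3: ξ=(vx,vy,ωz)=(0.0500, 0.0125, 0.0000), dt=0.5 → body Δ=(0.0250, 0.0063, 0.0000) → world pose (0.0245, 0.1194, -0.5246)
step 4: ξ=(vx,vy,ωz)=(-0.1063, 0.1063, 0.5580), dt=1.0 → body Δ=(-0.1297, 0.0719, 0.5580) → world pose (-0.0518, 0.2466, 0.0335)

(-0.0518, 0.2466, 0.0335)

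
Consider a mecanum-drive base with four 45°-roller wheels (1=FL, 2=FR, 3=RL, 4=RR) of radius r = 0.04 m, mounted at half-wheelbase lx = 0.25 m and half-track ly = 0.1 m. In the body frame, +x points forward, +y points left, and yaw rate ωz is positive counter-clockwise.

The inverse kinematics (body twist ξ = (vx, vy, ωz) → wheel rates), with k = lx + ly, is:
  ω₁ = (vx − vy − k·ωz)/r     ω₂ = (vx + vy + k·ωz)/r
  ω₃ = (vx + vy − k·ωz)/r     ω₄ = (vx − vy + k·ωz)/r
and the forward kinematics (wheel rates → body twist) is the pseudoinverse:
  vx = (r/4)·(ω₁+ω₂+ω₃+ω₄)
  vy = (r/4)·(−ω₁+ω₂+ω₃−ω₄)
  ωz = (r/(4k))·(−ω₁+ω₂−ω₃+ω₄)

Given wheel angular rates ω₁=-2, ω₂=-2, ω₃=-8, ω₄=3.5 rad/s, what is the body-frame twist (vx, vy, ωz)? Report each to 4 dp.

k = lx + ly = 0.25 + 0.1 = 0.3500
ω₁+ω₂+ω₃+ω₄ = -8.5000  →  vx = (0.04/4)·-8.5000 = -0.0850
−ω₁+ω₂+ω₃−ω₄ = -11.5000  →  vy = (0.04/4)·-11.5000 = -0.1150
−ω₁+ω₂−ω₃+ω₄ = 11.5000  →  ωz = (0.04/1.4000)·11.5000 = 0.3286

(-0.0850, -0.1150, 0.3286)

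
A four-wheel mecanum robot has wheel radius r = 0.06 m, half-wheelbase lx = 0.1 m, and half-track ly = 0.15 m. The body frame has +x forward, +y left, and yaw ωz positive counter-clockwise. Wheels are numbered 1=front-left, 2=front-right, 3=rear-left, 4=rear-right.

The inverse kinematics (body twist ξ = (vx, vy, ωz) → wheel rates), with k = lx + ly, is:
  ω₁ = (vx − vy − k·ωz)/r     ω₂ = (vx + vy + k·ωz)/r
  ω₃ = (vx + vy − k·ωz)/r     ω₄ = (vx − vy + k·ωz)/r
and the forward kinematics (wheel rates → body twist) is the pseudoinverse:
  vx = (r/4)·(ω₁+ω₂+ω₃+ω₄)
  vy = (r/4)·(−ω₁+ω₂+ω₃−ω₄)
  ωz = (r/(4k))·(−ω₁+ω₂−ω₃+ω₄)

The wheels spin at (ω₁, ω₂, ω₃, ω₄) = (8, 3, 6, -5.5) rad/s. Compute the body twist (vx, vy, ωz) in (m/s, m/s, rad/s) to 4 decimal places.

k = lx + ly = 0.1 + 0.15 = 0.2500
ω₁+ω₂+ω₃+ω₄ = 11.5000  →  vx = (0.06/4)·11.5000 = 0.1725
−ω₁+ω₂+ω₃−ω₄ = 6.5000  →  vy = (0.06/4)·6.5000 = 0.0975
−ω₁+ω₂−ω₃+ω₄ = -16.5000  →  ωz = (0.06/1.0000)·-16.5000 = -0.9900

(0.1725, 0.0975, -0.9900)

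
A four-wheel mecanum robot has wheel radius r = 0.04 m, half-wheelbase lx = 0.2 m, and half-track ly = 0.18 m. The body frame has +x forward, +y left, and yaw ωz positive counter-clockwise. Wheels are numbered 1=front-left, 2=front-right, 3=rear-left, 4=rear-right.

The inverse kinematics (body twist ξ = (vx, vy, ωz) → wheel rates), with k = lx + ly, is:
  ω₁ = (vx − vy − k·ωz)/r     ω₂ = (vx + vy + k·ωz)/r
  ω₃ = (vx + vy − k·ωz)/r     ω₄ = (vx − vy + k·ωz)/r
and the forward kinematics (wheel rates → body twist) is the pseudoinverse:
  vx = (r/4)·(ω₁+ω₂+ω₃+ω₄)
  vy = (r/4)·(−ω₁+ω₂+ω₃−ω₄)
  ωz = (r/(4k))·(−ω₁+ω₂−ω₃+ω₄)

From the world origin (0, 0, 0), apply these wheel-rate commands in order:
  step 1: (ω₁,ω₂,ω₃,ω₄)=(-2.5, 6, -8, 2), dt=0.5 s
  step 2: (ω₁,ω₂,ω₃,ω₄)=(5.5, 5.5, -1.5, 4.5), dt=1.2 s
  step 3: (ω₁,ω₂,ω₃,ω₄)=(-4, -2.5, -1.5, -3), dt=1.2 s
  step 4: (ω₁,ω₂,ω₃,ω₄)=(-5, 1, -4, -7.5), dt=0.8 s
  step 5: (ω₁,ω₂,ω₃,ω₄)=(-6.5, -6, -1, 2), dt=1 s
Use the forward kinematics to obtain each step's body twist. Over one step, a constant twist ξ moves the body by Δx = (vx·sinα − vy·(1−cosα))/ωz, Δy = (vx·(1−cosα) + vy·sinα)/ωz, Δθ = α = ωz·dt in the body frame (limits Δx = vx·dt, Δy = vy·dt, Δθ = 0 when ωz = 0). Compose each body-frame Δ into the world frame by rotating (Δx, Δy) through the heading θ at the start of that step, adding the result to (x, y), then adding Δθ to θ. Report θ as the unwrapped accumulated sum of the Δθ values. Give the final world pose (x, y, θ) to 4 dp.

step 1: ξ=(vx,vy,ωz)=(-0.0250, -0.0150, 0.4868), dt=0.5 → body Δ=(-0.0115, -0.0089, 0.2434) → world pose (-0.0115, -0.0089, 0.2434)
step 2: ξ=(vx,vy,ωz)=(0.1400, -0.0600, 0.1579), dt=1.2 → body Δ=(0.1738, -0.0557, 0.1895) → world pose (0.1706, -0.0211, 0.4329)
step 3: ξ=(vx,vy,ωz)=(-0.1100, 0.0300, 0.0000), dt=1.2 → body Δ=(-0.1320, 0.0360, 0.0000) → world pose (0.0357, -0.0438, 0.4329)
step 4: ξ=(vx,vy,ωz)=(-0.1550, 0.0950, 0.0658), dt=0.8 → body Δ=(-0.1259, 0.0727, 0.0526) → world pose (-0.1091, -0.0306, 0.4855)
step 5: ξ=(vx,vy,ωz)=(-0.1150, -0.0250, 0.0921), dt=1.0 → body Δ=(-0.1137, -0.0303, 0.0921) → world pose (-0.1955, -0.1105, 0.5776)

(-0.1955, -0.1105, 0.5776)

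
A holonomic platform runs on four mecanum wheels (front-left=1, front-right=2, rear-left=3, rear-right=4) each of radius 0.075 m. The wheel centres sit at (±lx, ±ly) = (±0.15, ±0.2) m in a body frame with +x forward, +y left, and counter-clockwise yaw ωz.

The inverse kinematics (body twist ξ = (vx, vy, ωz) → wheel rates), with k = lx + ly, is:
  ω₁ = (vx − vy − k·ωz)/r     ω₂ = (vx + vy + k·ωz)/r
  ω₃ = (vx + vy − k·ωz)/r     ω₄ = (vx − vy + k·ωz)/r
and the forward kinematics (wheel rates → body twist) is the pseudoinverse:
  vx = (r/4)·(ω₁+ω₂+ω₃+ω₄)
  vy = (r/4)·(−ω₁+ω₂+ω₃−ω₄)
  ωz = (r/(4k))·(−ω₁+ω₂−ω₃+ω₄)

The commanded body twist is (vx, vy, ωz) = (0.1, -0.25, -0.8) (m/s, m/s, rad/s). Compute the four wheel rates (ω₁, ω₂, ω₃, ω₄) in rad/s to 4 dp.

k = lx + ly = 0.15 + 0.2 = 0.3500;  k·ωz = 0.3500·-0.8 = -0.2800
ω₁ (FL) = (vx − vy − k·ωz)/r = 0.6300/0.075 = 8.4000
ω₂ (FR) = (vx + vy + k·ωz)/r = -0.4300/0.075 = -5.7333
ω₃ (RL) = (vx + vy − k·ωz)/r = 0.1300/0.075 = 1.7333
ω₄ (RR) = (vx − vy + k·ωz)/r = 0.0700/0.075 = 0.9333

(8.4000, -5.7333, 1.7333, 0.9333)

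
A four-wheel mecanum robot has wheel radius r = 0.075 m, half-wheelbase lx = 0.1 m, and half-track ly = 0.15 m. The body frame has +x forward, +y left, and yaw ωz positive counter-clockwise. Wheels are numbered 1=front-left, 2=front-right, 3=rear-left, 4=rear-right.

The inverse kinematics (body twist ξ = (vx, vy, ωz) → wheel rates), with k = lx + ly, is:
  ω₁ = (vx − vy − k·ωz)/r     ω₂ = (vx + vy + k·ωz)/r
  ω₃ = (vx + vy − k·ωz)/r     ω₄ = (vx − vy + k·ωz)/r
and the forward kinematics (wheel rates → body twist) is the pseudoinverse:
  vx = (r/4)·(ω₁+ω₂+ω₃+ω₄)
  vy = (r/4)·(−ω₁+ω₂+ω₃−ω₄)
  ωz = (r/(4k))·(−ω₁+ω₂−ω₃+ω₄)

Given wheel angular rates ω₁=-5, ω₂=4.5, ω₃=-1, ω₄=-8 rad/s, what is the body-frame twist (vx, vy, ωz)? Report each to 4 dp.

(-0.1781, 0.3094, 0.1875)

k = lx + ly = 0.1 + 0.15 = 0.2500
ω₁+ω₂+ω₃+ω₄ = -9.5000  →  vx = (0.075/4)·-9.5000 = -0.1781
−ω₁+ω₂+ω₃−ω₄ = 16.5000  →  vy = (0.075/4)·16.5000 = 0.3094
−ω₁+ω₂−ω₃+ω₄ = 2.5000  →  ωz = (0.075/1.0000)·2.5000 = 0.1875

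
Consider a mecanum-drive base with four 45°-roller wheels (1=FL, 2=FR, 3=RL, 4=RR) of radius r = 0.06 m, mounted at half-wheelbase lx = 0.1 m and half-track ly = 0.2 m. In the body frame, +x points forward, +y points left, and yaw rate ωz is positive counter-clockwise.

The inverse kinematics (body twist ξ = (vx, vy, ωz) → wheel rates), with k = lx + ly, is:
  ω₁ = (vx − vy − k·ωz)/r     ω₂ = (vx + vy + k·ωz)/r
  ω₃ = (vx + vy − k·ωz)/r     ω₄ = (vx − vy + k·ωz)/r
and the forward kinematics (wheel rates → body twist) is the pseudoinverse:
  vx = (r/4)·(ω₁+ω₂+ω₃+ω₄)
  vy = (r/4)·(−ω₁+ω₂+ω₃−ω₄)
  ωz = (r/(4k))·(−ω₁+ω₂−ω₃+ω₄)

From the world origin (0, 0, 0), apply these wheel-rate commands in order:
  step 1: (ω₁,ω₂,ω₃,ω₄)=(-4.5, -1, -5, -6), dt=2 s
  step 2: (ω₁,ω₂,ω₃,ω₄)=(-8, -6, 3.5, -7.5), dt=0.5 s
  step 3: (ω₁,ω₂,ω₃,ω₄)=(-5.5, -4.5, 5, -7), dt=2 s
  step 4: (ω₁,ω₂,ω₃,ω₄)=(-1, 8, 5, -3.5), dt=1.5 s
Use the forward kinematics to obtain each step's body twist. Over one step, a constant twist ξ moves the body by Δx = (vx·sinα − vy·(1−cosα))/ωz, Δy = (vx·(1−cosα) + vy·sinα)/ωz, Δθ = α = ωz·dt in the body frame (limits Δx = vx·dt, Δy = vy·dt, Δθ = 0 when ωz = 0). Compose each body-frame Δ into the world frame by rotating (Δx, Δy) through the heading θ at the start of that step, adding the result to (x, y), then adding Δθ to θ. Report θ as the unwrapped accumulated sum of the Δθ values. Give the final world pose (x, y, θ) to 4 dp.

step 1: ξ=(vx,vy,ωz)=(-0.2475, 0.0675, 0.1250), dt=2.0 → body Δ=(-0.5066, 0.0720, 0.2500) → world pose (-0.5066, 0.0720, 0.2500)
step 2: ξ=(vx,vy,ωz)=(-0.2700, 0.1950, -0.4500), dt=0.5 → body Δ=(-0.1229, 0.1118, -0.2250) → world pose (-0.6534, 0.1500, 0.0250)
step 3: ξ=(vx,vy,ωz)=(-0.1800, 0.1950, -0.5500), dt=2.0 → body Δ=(-0.0979, 0.4948, -1.1000) → world pose (-0.7637, 0.6421, -1.0750)
step 4: ξ=(vx,vy,ωz)=(0.1275, 0.2625, 0.0250), dt=1.5 → body Δ=(0.1838, 0.3972, 0.0375) → world pose (-0.3268, 0.6694, -1.0375)

(-0.3268, 0.6694, -1.0375)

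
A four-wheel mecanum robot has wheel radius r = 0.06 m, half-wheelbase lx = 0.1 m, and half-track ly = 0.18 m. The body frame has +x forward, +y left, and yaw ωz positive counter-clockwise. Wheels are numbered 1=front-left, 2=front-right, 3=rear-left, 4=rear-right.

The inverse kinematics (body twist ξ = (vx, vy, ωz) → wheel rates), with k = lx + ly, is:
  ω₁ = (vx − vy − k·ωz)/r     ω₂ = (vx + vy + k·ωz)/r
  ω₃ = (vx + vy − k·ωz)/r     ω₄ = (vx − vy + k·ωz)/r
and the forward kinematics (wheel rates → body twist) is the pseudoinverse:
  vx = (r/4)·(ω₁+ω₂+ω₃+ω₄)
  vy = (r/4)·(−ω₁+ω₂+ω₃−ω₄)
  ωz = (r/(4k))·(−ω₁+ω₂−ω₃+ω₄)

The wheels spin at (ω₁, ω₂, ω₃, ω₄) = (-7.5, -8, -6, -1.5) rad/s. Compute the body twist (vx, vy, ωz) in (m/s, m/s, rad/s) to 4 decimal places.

k = lx + ly = 0.1 + 0.18 = 0.2800
ω₁+ω₂+ω₃+ω₄ = -23.0000  →  vx = (0.06/4)·-23.0000 = -0.3450
−ω₁+ω₂+ω₃−ω₄ = -5.0000  →  vy = (0.06/4)·-5.0000 = -0.0750
−ω₁+ω₂−ω₃+ω₄ = 4.0000  →  ωz = (0.06/1.1200)·4.0000 = 0.2143

(-0.3450, -0.0750, 0.2143)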